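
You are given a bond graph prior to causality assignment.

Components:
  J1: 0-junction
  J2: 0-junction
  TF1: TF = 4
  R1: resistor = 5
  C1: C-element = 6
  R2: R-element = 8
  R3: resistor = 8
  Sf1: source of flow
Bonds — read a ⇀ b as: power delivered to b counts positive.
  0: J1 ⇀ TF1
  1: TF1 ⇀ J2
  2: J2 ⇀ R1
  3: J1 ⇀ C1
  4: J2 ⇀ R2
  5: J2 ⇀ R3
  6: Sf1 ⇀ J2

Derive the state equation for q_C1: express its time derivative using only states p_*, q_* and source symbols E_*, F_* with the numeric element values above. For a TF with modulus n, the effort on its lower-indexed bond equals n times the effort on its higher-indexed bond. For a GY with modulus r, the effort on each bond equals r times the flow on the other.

β6 |Sf1  (source Sf1 imposes f)
β3 |J1  (C1 outputs effort q/C1)
β0 |TF1  (J1 effort already set via bond 3)
β1 |J2  (TF TF1: opposite of bond 0)
β2 |R1  (common-e at J2 fixed by 1)
β4 |R2  (common-e at J2 fixed by 1)
β5 |R3  (J2: bond 1 brought effort, rest push out)

dq_C1/dt = F_Sf1/4 - 3*q_C1/640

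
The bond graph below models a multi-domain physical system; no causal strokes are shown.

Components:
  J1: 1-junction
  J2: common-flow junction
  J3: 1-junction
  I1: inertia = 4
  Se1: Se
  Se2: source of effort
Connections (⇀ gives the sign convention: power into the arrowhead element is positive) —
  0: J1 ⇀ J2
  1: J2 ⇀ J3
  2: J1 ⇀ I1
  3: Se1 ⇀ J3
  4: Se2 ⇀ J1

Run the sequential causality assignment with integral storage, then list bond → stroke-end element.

β0 →J1
β1 →J2
β2 →I1
β3 →J3
β4 →J1

β3 |J3  (Se1: effort source, stroke at far end)
β4 |J1  (source Se2 imposes e)
β1 |J2  (J3 needs exactly one f-in)
β0 |J1  (J2 needs exactly one f-in)
β2 |I1  (closing 1-jn rule on J1)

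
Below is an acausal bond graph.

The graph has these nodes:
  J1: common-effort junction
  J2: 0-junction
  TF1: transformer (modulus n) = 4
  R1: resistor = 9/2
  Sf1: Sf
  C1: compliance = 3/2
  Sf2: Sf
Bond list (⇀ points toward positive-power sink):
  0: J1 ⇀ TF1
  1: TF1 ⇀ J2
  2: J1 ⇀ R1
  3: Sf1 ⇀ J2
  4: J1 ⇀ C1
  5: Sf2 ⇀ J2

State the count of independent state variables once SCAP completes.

bond 3 →Sf1  (source Sf1 imposes f)
bond 5 →Sf2  (Sf2 fixes flow; stroke at Sf2)
bond 1 →J2  (closing 0-jn rule on J2)
bond 0 →TF1  (through TF1, causality passes straight; one stroke at TF1)
bond 4 →J1  (C1: C, integral causality)
bond 2 →R1  (J1 effort already set via bond 4)

1  (C1 all integral)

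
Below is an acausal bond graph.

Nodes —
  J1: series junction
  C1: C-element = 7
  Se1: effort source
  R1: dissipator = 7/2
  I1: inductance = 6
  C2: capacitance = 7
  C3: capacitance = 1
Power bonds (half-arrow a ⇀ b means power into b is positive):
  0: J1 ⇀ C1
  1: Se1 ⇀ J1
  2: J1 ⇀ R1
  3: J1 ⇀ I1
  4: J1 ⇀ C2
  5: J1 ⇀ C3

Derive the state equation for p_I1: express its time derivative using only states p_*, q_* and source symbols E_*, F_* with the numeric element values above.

b1 stroke at J1  (Se1 (Se) sets effort on bond)
b0 stroke at J1  (C1 outputs effort q/C1)
b3 stroke at I1  (I1 integral (f out))
b2 stroke at J1  (1-jn J1 has f-setter on 3)
b4 stroke at J1  (1-jn J1 has f-setter on 3)
b5 stroke at J1  (common-f at J1 fixed by 3)

dp_I1/dt = E_Se1 - 7*p_I1/12 - q_C1/7 - q_C2/7 - q_C3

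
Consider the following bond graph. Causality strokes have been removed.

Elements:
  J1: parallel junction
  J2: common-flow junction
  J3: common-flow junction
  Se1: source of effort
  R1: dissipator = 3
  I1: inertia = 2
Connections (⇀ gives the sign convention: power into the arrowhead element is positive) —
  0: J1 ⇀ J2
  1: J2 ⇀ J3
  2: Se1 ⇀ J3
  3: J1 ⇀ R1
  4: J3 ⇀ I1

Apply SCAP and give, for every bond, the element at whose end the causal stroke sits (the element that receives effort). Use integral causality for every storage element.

b0 |J2
b1 |J3
b2 |J3
b3 |J1
b4 |I1

#2 stroke→J3  (Se1 fixes effort; stroke away)
#4 stroke→I1  (prefer integral on I1)
#1 stroke→J3  (common-f at J3 fixed by 4)
#0 stroke→J2  (common-f at J2 fixed by 1)
#3 stroke→J1  (closing 0-jn rule on J1)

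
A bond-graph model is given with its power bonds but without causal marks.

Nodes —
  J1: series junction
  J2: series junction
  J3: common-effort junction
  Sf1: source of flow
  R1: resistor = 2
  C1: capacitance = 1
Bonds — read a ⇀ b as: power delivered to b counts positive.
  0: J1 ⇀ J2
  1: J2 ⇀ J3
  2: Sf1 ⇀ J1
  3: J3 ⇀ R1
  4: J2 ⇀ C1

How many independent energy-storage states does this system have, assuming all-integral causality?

b2 →Sf1  (Sf1 fixes flow; stroke at Sf1)
b0 →J1  (J1 flow already set via bond 2)
b1 →J2  (common-f at J2 fixed by 0)
b4 →J2  (common-f at J2 fixed by 0)
b3 →J3  (J3: last free bond brings effort in)

1  (C1 all integral)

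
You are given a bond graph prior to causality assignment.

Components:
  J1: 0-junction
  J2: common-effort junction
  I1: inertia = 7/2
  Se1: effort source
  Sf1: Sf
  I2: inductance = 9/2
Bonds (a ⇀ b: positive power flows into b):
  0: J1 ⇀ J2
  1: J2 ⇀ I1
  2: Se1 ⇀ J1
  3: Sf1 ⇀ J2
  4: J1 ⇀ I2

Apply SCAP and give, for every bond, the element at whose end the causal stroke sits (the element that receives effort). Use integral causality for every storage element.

bond 2 stroke→J1  (Se1: effort source, stroke at far end)
bond 3 stroke→Sf1  (source Sf1 imposes f)
bond 0 stroke→J2  (J1 effort already set via bond 2)
bond 4 stroke→I2  (J1 effort already set via bond 2)
bond 1 stroke→I1  (common-e at J2 fixed by 0)

β0 |J2
β1 |I1
β2 |J1
β3 |Sf1
β4 |I2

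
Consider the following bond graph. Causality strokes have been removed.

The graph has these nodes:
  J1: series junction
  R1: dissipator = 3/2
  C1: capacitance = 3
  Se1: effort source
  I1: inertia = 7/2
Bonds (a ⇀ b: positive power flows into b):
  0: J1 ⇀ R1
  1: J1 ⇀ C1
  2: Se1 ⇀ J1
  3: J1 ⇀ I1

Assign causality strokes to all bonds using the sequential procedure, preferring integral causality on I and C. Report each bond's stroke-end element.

bond 0 →J1
bond 1 →J1
bond 2 →J1
bond 3 →I1

bond 2 stroke→J1  (source Se1 imposes e)
bond 1 stroke→J1  (prefer integral on C1)
bond 3 stroke→I1  (I1 integral (f out))
bond 0 stroke→J1  (common-f at J1 fixed by 3)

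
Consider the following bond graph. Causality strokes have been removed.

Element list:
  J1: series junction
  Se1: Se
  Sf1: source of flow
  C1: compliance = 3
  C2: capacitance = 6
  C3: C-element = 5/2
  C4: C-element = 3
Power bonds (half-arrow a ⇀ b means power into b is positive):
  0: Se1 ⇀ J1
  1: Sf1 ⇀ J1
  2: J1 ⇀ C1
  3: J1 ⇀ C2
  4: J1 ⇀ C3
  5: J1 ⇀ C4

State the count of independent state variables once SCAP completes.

4  (C1, C2, C3, C4 all integral)

β0 stroke at J1  (Se1 fixes effort; stroke away)
β1 stroke at Sf1  (Sf1 fixes flow; stroke at Sf1)
β2 stroke at J1  (J1 flow already set via bond 1)
β3 stroke at J1  (1-jn J1 has f-setter on 1)
β4 stroke at J1  (J1: bond 1 brought flow, rest push out)
β5 stroke at J1  (1-jn J1 has f-setter on 1)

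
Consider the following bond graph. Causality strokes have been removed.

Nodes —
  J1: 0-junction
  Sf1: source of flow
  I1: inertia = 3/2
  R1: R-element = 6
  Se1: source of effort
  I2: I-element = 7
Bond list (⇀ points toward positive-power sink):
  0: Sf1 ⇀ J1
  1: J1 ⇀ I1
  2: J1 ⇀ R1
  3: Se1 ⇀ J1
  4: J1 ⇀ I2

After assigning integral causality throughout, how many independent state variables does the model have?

2  (I1, I2 all integral)

bond 0 |Sf1  (Sf1 fixes flow; stroke at Sf1)
bond 3 |J1  (source Se1 imposes e)
bond 1 |I1  (J1: bond 3 brought effort, rest push out)
bond 2 |R1  (J1 effort already set via bond 3)
bond 4 |I2  (0-jn J1 has e-setter on 3)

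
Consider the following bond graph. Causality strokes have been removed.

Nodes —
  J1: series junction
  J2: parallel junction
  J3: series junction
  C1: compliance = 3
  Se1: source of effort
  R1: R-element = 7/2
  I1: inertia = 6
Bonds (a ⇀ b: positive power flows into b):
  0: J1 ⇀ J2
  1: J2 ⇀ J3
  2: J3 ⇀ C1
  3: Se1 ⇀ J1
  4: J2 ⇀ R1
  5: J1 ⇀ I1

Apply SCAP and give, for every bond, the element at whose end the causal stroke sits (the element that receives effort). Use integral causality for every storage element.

#0 →J1
#1 →J2
#2 →J3
#3 →J1
#4 →R1
#5 →I1

#3 stroke at J1  (source Se1 imposes e)
#2 stroke at J3  (prefer integral on C1)
#1 stroke at J2  (only one flow-in slot at J3)
#0 stroke at J1  (common-e at J2 fixed by 1)
#4 stroke at R1  (0-jn J2 has e-setter on 1)
#5 stroke at I1  (J1 needs exactly one f-in)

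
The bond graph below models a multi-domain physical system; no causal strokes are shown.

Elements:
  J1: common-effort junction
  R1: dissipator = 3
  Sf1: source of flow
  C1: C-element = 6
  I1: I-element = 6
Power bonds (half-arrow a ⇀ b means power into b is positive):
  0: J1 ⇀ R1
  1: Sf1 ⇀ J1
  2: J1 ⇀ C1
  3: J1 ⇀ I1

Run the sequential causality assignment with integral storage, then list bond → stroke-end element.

β0 stroke at R1
β1 stroke at Sf1
β2 stroke at J1
β3 stroke at I1

#1 |Sf1  (Sf1 fixes flow; stroke at Sf1)
#2 |J1  (C1 outputs effort q/C1)
#0 |R1  (0-jn J1 has e-setter on 2)
#3 |I1  (common-e at J1 fixed by 2)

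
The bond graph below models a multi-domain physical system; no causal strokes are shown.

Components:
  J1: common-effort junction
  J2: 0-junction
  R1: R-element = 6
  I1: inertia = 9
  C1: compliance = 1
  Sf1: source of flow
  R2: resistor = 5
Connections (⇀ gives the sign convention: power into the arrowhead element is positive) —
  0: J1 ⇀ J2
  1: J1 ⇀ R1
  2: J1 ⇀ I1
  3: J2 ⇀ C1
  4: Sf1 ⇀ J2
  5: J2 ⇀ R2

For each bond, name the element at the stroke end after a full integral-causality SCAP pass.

b4 →Sf1  (source Sf1 imposes f)
b2 →I1  (prefer integral on I1)
b3 →J2  (prefer integral on C1)
b0 →J1  (0-jn J2 has e-setter on 3)
b5 →R2  (J2 effort already set via bond 3)
b1 →R1  (common-e at J1 fixed by 0)

b0 →J1
b1 →R1
b2 →I1
b3 →J2
b4 →Sf1
b5 →R2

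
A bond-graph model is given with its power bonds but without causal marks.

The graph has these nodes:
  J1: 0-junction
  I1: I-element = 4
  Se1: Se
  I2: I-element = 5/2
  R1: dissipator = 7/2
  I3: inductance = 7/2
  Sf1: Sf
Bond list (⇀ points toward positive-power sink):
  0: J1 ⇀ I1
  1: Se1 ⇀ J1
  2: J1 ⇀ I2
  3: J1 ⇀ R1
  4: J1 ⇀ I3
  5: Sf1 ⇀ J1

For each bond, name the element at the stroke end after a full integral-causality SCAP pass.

#0 |I1
#1 |J1
#2 |I2
#3 |R1
#4 |I3
#5 |Sf1

β1 stroke→J1  (Se1: effort source, stroke at far end)
β5 stroke→Sf1  (source Sf1 imposes f)
β0 stroke→I1  (J1 effort already set via bond 1)
β2 stroke→I2  (0-jn J1 has e-setter on 1)
β3 stroke→R1  (J1: bond 1 brought effort, rest push out)
β4 stroke→I3  (J1 effort already set via bond 1)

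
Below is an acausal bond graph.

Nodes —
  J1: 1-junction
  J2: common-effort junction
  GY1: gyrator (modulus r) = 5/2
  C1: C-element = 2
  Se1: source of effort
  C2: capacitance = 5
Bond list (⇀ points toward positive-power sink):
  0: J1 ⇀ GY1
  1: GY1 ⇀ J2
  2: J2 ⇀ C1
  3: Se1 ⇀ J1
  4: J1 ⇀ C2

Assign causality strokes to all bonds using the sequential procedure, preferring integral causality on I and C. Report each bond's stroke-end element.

β3 stroke→J1  (Se1 (Se) sets effort on bond)
β2 stroke→J2  (C1 integral (e out))
β1 stroke→GY1  (0-jn J2 has e-setter on 2)
β0 stroke→GY1  (GY1: gyrator matches bond 1)
β4 stroke→J1  (common-f at J1 fixed by 0)

#0 stroke→GY1
#1 stroke→GY1
#2 stroke→J2
#3 stroke→J1
#4 stroke→J1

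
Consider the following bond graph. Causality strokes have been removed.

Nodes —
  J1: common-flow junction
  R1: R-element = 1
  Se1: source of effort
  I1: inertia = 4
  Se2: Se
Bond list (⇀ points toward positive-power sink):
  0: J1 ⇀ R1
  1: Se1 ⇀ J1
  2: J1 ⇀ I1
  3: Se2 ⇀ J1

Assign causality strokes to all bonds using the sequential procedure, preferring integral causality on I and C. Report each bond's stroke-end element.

bond 0 stroke→J1
bond 1 stroke→J1
bond 2 stroke→I1
bond 3 stroke→J1

#1 stroke at J1  (Se1 (Se) sets effort on bond)
#3 stroke at J1  (Se2: effort source, stroke at far end)
#2 stroke at I1  (prefer integral on I1)
#0 stroke at J1  (J1 flow already set via bond 2)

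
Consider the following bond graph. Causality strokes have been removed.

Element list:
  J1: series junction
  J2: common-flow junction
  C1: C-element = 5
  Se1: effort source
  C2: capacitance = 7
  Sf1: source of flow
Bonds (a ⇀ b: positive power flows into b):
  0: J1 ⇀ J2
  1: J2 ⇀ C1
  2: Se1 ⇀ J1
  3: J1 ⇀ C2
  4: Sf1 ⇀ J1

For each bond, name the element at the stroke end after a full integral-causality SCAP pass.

β0 →J1
β1 →J2
β2 →J1
β3 →J1
β4 →Sf1

#2 stroke at J1  (Se1 (Se) sets effort on bond)
#4 stroke at Sf1  (Sf1 fixes flow; stroke at Sf1)
#0 stroke at J1  (common-f at J1 fixed by 4)
#3 stroke at J1  (J1 flow already set via bond 4)
#1 stroke at J2  (J2 flow already set via bond 0)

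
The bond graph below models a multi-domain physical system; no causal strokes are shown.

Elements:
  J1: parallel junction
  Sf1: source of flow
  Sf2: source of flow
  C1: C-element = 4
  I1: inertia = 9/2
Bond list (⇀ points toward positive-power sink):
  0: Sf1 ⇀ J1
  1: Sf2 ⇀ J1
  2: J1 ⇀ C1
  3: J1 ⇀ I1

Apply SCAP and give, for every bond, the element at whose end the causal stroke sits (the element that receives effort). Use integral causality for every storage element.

b0 stroke→Sf1  (Sf1: flow source, stroke at near end)
b1 stroke→Sf2  (source Sf2 imposes f)
b2 stroke→J1  (C1: C, integral causality)
b3 stroke→I1  (0-jn J1 has e-setter on 2)

bond 0 stroke at Sf1
bond 1 stroke at Sf2
bond 2 stroke at J1
bond 3 stroke at I1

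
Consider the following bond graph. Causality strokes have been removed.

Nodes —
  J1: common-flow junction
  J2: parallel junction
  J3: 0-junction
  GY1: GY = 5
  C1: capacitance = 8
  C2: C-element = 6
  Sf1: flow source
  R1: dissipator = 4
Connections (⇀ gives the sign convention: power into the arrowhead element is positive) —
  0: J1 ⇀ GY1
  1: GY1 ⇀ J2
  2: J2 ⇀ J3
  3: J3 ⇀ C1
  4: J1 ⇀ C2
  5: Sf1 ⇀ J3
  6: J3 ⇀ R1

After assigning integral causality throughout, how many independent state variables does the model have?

2  (C1, C2 all integral)

#5 stroke at Sf1  (Sf1: flow source, stroke at near end)
#3 stroke at J3  (C1 outputs effort q/C1)
#2 stroke at J2  (J3: bond 3 brought effort, rest push out)
#6 stroke at R1  (J3: bond 3 brought effort, rest push out)
#1 stroke at GY1  (J2: bond 2 brought effort, rest push out)
#0 stroke at GY1  (GY1 both-in/both-out from 1)
#4 stroke at J1  (J1: bond 0 brought flow, rest push out)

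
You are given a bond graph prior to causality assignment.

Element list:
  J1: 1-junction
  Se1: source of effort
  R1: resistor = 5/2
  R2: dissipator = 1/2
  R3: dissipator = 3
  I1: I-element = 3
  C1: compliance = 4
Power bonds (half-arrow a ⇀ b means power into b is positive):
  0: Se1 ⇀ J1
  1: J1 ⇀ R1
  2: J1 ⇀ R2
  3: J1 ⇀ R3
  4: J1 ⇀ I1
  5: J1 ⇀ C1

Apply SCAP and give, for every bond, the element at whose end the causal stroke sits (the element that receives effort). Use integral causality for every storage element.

β0 →J1
β1 →J1
β2 →J1
β3 →J1
β4 →I1
β5 →J1

β0 →J1  (source Se1 imposes e)
β4 →I1  (I1 integral (f out))
β1 →J1  (J1 flow already set via bond 4)
β2 →J1  (J1: bond 4 brought flow, rest push out)
β3 →J1  (1-jn J1 has f-setter on 4)
β5 →J1  (common-f at J1 fixed by 4)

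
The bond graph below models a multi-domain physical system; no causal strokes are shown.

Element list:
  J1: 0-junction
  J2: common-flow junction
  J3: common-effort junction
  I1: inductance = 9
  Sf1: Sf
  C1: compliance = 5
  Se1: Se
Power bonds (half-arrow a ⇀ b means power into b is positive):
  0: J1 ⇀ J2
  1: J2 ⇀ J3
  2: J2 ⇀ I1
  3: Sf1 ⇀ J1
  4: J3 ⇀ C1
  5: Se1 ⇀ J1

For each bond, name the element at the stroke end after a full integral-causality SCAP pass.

b0 →J2
b1 →J2
b2 →I1
b3 →Sf1
b4 →J3
b5 →J1

b3 stroke→Sf1  (Sf1: flow source, stroke at near end)
b5 stroke→J1  (Se1: effort source, stroke at far end)
b0 stroke→J2  (J1: bond 5 brought effort, rest push out)
b2 stroke→I1  (I1 integral (f out))
b1 stroke→J2  (1-jn J2 has f-setter on 2)
b4 stroke→J3  (closing 0-jn rule on J3)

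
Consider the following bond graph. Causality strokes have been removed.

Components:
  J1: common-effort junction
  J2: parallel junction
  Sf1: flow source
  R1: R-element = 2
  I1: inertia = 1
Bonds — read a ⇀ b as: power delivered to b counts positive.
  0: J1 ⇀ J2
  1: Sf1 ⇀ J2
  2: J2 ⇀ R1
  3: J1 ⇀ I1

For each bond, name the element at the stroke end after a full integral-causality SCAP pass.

b1 stroke→Sf1  (Sf1 (Sf) sets flow on bond)
b3 stroke→I1  (I1 outputs flow p/I1)
b0 stroke→J1  (closing 0-jn rule on J1)
b2 stroke→J2  (closing 0-jn rule on J2)

b0 stroke→J1
b1 stroke→Sf1
b2 stroke→J2
b3 stroke→I1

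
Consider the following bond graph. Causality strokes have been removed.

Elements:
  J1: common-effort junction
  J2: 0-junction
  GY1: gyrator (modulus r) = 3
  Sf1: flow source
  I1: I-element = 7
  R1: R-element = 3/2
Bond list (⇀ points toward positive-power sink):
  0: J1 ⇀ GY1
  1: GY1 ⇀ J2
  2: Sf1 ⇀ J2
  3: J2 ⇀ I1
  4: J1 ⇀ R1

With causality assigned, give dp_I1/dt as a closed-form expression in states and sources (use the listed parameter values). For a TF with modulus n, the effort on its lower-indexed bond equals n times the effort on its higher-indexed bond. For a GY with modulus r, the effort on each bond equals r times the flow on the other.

#2 |Sf1  (Sf1 fixes flow; stroke at Sf1)
#3 |I1  (prefer integral on I1)
#1 |J2  (J2 needs exactly one e-in)
#0 |J1  (through GY1, causality inverts; strokes same side of GY1)
#4 |R1  (0-jn J1 has e-setter on 0)

dp_I1/dt = 6*F_Sf1 - 6*p_I1/7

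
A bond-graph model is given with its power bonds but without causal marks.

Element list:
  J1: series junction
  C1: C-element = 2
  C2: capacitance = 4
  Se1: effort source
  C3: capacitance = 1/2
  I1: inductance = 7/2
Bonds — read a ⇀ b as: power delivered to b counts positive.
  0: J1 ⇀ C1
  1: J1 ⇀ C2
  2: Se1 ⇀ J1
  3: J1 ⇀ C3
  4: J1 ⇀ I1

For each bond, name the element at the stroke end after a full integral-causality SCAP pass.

β2 |J1  (Se1: effort source, stroke at far end)
β0 |J1  (C1 outputs effort q/C1)
β1 |J1  (C2: C, integral causality)
β3 |J1  (C3 integral (e out))
β4 |I1  (J1: last free bond brings flow in)

β0 →J1
β1 →J1
β2 →J1
β3 →J1
β4 →I1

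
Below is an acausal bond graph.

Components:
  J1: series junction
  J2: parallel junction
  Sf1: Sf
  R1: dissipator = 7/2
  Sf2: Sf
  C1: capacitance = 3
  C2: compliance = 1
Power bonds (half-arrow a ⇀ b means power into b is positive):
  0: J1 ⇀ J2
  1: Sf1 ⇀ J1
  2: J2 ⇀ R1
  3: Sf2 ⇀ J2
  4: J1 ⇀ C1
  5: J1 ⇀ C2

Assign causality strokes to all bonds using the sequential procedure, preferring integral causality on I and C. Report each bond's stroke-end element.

β1 stroke→Sf1  (Sf1 fixes flow; stroke at Sf1)
β3 stroke→Sf2  (Sf2 fixes flow; stroke at Sf2)
β0 stroke→J1  (common-f at J1 fixed by 1)
β4 stroke→J1  (common-f at J1 fixed by 1)
β5 stroke→J1  (J1 flow already set via bond 1)
β2 stroke→J2  (J2 needs exactly one e-in)

#0 |J1
#1 |Sf1
#2 |J2
#3 |Sf2
#4 |J1
#5 |J1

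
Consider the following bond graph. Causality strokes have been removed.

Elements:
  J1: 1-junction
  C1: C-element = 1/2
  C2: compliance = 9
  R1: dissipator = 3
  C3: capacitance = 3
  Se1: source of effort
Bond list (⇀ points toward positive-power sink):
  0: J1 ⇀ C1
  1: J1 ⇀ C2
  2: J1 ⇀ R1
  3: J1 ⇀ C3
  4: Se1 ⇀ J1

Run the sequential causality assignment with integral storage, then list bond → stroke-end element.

bond 4 stroke→J1  (Se1 (Se) sets effort on bond)
bond 0 stroke→J1  (C1: C, integral causality)
bond 1 stroke→J1  (C2: C, integral causality)
bond 3 stroke→J1  (C3 outputs effort q/C3)
bond 2 stroke→R1  (J1 needs exactly one f-in)

β0 stroke at J1
β1 stroke at J1
β2 stroke at R1
β3 stroke at J1
β4 stroke at J1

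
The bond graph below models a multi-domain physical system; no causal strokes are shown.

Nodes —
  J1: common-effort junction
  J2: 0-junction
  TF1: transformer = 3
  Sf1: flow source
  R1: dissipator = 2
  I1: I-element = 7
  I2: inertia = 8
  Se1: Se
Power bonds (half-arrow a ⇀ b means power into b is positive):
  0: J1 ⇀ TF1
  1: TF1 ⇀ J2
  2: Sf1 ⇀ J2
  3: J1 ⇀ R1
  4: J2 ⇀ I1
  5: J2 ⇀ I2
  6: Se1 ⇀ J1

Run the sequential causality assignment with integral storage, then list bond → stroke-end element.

β0 |TF1
β1 |J2
β2 |Sf1
β3 |R1
β4 |I1
β5 |I2
β6 |J1

bond 2 stroke→Sf1  (Sf1 (Sf) sets flow on bond)
bond 6 stroke→J1  (Se1 (Se) sets effort on bond)
bond 0 stroke→TF1  (J1: bond 6 brought effort, rest push out)
bond 3 stroke→R1  (0-jn J1 has e-setter on 6)
bond 1 stroke→J2  (through TF1, causality passes straight; one stroke at TF1)
bond 4 stroke→I1  (J2 effort already set via bond 1)
bond 5 stroke→I2  (J2: bond 1 brought effort, rest push out)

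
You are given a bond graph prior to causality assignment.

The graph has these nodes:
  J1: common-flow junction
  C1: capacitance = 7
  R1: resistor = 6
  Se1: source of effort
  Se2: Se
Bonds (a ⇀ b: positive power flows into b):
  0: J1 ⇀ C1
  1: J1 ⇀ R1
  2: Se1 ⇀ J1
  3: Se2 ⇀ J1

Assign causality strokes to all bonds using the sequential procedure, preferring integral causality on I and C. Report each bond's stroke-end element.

#0 |J1
#1 |R1
#2 |J1
#3 |J1

β2 stroke at J1  (Se1 fixes effort; stroke away)
β3 stroke at J1  (Se2: effort source, stroke at far end)
β0 stroke at J1  (C1 integral (e out))
β1 stroke at R1  (J1: last free bond brings flow in)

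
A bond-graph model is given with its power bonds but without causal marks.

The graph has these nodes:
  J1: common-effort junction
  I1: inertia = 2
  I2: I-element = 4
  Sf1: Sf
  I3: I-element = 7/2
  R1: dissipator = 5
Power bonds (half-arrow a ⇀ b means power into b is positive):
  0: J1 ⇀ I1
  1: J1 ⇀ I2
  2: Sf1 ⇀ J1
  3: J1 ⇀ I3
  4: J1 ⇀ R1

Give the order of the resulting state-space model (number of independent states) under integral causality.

3  (I1, I2, I3 all integral)

bond 2 stroke at Sf1  (source Sf1 imposes f)
bond 0 stroke at I1  (I1 outputs flow p/I1)
bond 1 stroke at I2  (I2 integral (f out))
bond 3 stroke at I3  (I3 integral (f out))
bond 4 stroke at J1  (J1: last free bond brings effort in)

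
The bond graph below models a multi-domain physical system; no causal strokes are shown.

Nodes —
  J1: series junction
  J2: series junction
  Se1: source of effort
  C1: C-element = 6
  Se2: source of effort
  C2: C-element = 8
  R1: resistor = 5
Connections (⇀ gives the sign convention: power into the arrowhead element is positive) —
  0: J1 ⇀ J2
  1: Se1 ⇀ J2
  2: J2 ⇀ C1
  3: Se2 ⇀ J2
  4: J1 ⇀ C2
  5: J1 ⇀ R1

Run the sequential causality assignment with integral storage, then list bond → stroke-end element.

b0 |J1
b1 |J2
b2 |J2
b3 |J2
b4 |J1
b5 |R1

bond 1 stroke→J2  (Se1 fixes effort; stroke away)
bond 3 stroke→J2  (Se2 (Se) sets effort on bond)
bond 2 stroke→J2  (prefer integral on C1)
bond 0 stroke→J1  (closing 1-jn rule on J2)
bond 4 stroke→J1  (C2 integral (e out))
bond 5 stroke→R1  (only one flow-in slot at J1)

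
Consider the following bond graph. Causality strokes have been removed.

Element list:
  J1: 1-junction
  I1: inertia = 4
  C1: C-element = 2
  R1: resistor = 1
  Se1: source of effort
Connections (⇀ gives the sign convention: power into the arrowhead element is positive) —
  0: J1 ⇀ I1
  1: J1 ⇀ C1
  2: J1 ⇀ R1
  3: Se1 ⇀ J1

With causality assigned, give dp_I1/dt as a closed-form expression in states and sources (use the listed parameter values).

dp_I1/dt = E_Se1 - p_I1/4 - q_C1/2

bond 3 stroke at J1  (Se1: effort source, stroke at far end)
bond 0 stroke at I1  (I1: I, integral causality)
bond 1 stroke at J1  (J1 flow already set via bond 0)
bond 2 stroke at J1  (1-jn J1 has f-setter on 0)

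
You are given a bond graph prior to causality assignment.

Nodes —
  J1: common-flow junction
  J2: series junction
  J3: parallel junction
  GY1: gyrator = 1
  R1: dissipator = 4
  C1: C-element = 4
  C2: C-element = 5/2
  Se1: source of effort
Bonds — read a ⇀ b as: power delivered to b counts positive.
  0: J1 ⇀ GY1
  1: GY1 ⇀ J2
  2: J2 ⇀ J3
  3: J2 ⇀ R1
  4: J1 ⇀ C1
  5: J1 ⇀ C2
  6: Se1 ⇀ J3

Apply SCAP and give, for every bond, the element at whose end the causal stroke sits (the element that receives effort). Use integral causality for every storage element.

b0 stroke at GY1
b1 stroke at GY1
b2 stroke at J2
b3 stroke at J2
b4 stroke at J1
b5 stroke at J1
b6 stroke at J3

bond 6 stroke→J3  (source Se1 imposes e)
bond 2 stroke→J2  (common-e at J3 fixed by 6)
bond 4 stroke→J1  (C1: C, integral causality)
bond 5 stroke→J1  (C2 outputs effort q/C2)
bond 0 stroke→GY1  (J1 needs exactly one f-in)
bond 1 stroke→GY1  (through GY1, causality inverts; strokes same side of GY1)
bond 3 stroke→J2  (common-f at J2 fixed by 1)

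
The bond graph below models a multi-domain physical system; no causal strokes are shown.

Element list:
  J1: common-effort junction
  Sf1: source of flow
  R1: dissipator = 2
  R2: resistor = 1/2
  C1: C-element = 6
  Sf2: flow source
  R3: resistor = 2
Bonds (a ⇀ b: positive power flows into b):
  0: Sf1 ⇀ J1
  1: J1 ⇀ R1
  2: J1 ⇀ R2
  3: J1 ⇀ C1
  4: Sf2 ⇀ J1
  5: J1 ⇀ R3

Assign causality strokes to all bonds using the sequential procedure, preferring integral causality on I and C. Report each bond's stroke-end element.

β0 stroke at Sf1
β1 stroke at R1
β2 stroke at R2
β3 stroke at J1
β4 stroke at Sf2
β5 stroke at R3

#0 stroke→Sf1  (Sf1 (Sf) sets flow on bond)
#4 stroke→Sf2  (Sf2: flow source, stroke at near end)
#3 stroke→J1  (C1 integral (e out))
#1 stroke→R1  (J1: bond 3 brought effort, rest push out)
#2 stroke→R2  (common-e at J1 fixed by 3)
#5 stroke→R3  (J1: bond 3 brought effort, rest push out)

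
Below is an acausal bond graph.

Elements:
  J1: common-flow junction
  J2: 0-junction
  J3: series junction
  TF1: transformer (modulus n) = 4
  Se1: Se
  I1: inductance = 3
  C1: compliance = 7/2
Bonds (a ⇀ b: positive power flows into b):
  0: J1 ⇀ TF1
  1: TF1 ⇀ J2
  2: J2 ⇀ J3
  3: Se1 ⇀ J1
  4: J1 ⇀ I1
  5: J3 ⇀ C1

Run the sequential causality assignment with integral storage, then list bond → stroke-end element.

β0 |J1
β1 |TF1
β2 |J2
β3 |J1
β4 |I1
β5 |J3

bond 3 stroke→J1  (Se1 fixes effort; stroke away)
bond 4 stroke→I1  (prefer integral on I1)
bond 0 stroke→J1  (1-jn J1 has f-setter on 4)
bond 1 stroke→TF1  (TF TF1: opposite of bond 0)
bond 2 stroke→J2  (only one effort-in slot at J2)
bond 5 stroke→J3  (J3: bond 2 brought flow, rest push out)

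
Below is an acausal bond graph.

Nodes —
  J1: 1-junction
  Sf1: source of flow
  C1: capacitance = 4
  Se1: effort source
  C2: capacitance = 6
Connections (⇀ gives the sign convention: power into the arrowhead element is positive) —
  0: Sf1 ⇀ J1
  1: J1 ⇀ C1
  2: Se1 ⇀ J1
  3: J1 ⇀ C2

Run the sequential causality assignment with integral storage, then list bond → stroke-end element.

b0 |Sf1  (Sf1 fixes flow; stroke at Sf1)
b2 |J1  (Se1 fixes effort; stroke away)
b1 |J1  (J1 flow already set via bond 0)
b3 |J1  (1-jn J1 has f-setter on 0)

β0 stroke at Sf1
β1 stroke at J1
β2 stroke at J1
β3 stroke at J1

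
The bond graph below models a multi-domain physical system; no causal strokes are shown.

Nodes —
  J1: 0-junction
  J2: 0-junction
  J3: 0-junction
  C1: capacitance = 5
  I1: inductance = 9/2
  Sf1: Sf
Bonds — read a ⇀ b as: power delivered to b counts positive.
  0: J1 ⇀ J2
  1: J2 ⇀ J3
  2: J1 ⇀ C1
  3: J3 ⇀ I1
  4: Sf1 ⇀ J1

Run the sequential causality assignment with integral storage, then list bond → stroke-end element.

β4 →Sf1  (Sf1: flow source, stroke at near end)
β2 →J1  (prefer integral on C1)
β0 →J2  (J1 effort already set via bond 2)
β1 →J3  (J2 effort already set via bond 0)
β3 →I1  (J3 effort already set via bond 1)

b0 →J2
b1 →J3
b2 →J1
b3 →I1
b4 →Sf1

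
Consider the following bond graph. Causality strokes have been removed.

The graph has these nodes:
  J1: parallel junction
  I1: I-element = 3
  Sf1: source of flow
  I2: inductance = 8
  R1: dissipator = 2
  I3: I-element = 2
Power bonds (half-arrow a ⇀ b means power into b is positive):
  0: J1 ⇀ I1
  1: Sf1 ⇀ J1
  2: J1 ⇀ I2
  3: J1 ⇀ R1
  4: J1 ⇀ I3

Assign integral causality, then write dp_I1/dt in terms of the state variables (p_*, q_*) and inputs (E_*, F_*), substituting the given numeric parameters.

dp_I1/dt = 2*F_Sf1 - 2*p_I1/3 - p_I2/4 - p_I3

#1 stroke at Sf1  (Sf1: flow source, stroke at near end)
#0 stroke at I1  (I1: I, integral causality)
#2 stroke at I2  (prefer integral on I2)
#4 stroke at I3  (I3 outputs flow p/I3)
#3 stroke at J1  (closing 0-jn rule on J1)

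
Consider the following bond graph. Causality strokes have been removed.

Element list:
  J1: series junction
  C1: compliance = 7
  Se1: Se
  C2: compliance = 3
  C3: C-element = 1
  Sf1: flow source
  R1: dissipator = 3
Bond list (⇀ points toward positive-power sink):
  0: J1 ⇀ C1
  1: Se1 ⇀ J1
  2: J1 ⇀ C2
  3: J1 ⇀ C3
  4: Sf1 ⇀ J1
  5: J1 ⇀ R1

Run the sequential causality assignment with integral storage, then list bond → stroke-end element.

#1 stroke at J1  (Se1 fixes effort; stroke away)
#4 stroke at Sf1  (Sf1 (Sf) sets flow on bond)
#0 stroke at J1  (1-jn J1 has f-setter on 4)
#2 stroke at J1  (common-f at J1 fixed by 4)
#3 stroke at J1  (J1 flow already set via bond 4)
#5 stroke at J1  (J1: bond 4 brought flow, rest push out)

#0 |J1
#1 |J1
#2 |J1
#3 |J1
#4 |Sf1
#5 |J1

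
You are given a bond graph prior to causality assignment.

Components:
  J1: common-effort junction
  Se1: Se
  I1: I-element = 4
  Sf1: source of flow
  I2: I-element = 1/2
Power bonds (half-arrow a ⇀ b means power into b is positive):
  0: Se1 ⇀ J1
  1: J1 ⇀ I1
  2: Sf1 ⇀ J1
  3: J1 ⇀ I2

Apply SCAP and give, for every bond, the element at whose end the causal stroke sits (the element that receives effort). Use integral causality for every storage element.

bond 0 stroke at J1
bond 1 stroke at I1
bond 2 stroke at Sf1
bond 3 stroke at I2

b0 →J1  (Se1 (Se) sets effort on bond)
b2 →Sf1  (source Sf1 imposes f)
b1 →I1  (J1: bond 0 brought effort, rest push out)
b3 →I2  (J1: bond 0 brought effort, rest push out)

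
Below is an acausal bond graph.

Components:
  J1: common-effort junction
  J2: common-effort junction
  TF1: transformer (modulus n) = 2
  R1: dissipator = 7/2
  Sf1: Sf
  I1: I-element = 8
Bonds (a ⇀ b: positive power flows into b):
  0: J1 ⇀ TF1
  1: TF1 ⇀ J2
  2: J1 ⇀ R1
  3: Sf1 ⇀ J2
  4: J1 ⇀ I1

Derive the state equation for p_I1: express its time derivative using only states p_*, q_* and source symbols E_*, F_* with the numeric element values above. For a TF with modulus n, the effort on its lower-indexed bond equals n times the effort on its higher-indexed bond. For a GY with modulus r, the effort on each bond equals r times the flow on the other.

dp_I1/dt = 7*F_Sf1/4 - 7*p_I1/16

b3 →Sf1  (Sf1 (Sf) sets flow on bond)
b1 →J2  (closing 0-jn rule on J2)
b0 →TF1  (TF1 one-in-one-out from 1)
b4 →I1  (prefer integral on I1)
b2 →J1  (closing 0-jn rule on J1)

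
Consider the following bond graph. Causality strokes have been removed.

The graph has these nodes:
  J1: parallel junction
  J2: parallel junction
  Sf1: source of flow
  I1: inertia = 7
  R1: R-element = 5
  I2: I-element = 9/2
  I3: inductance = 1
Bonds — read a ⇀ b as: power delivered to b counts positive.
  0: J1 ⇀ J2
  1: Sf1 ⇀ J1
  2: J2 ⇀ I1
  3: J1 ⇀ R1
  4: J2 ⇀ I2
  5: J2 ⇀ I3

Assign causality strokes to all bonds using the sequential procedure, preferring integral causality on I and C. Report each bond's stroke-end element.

b1 →Sf1  (Sf1 fixes flow; stroke at Sf1)
b2 →I1  (I1: I, integral causality)
b4 →I2  (prefer integral on I2)
b5 →I3  (prefer integral on I3)
b0 →J2  (J2: last free bond brings effort in)
b3 →J1  (J1: last free bond brings effort in)

bond 0 →J2
bond 1 →Sf1
bond 2 →I1
bond 3 →J1
bond 4 →I2
bond 5 →I3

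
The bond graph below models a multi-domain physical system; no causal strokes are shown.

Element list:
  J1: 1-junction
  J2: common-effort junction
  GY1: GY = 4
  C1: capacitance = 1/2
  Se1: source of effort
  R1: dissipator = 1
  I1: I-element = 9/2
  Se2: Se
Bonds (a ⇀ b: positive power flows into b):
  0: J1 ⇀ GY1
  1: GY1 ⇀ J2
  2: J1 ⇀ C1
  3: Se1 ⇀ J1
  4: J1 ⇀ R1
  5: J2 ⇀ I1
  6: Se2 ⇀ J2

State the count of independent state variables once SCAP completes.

bond 3 →J1  (Se1 fixes effort; stroke away)
bond 6 →J2  (Se2 (Se) sets effort on bond)
bond 1 →GY1  (common-e at J2 fixed by 6)
bond 5 →I1  (J2: bond 6 brought effort, rest push out)
bond 0 →GY1  (GY1: gyrator matches bond 1)
bond 2 →J1  (common-f at J1 fixed by 0)
bond 4 →J1  (J1 flow already set via bond 0)

2  (C1, I1 all integral)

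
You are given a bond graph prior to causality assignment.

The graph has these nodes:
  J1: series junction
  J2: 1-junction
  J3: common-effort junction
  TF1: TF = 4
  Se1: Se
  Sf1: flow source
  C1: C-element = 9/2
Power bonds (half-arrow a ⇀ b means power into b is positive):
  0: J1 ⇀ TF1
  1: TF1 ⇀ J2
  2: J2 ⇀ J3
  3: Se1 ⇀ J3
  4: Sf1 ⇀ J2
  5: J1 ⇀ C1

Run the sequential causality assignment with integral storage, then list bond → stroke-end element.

#3 |J3  (source Se1 imposes e)
#4 |Sf1  (Sf1 (Sf) sets flow on bond)
#1 |J2  (common-f at J2 fixed by 4)
#2 |J2  (common-f at J2 fixed by 4)
#0 |TF1  (TF1: transformer flips bond 1)
#5 |J1  (1-jn J1 has f-setter on 0)

b0 →TF1
b1 →J2
b2 →J2
b3 →J3
b4 →Sf1
b5 →J1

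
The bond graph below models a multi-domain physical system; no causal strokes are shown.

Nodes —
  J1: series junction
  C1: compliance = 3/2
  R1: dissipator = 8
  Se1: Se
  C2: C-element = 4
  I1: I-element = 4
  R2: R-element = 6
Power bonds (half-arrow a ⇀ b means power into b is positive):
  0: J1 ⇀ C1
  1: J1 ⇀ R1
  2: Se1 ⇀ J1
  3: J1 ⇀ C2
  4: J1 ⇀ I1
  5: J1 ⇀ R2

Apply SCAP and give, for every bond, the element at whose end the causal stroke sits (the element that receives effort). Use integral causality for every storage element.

β2 |J1  (Se1: effort source, stroke at far end)
β0 |J1  (prefer integral on C1)
β3 |J1  (prefer integral on C2)
β4 |I1  (I1 integral (f out))
β1 |J1  (1-jn J1 has f-setter on 4)
β5 |J1  (J1: bond 4 brought flow, rest push out)

#0 stroke at J1
#1 stroke at J1
#2 stroke at J1
#3 stroke at J1
#4 stroke at I1
#5 stroke at J1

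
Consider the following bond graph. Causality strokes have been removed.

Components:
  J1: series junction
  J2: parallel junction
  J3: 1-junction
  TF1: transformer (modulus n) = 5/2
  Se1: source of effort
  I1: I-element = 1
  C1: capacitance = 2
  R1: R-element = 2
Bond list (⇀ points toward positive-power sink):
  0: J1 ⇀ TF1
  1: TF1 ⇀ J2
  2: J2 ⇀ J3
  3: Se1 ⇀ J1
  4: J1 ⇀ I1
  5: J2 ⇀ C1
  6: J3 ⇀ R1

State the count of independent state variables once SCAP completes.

2  (C1, I1 all integral)

#3 →J1  (Se1: effort source, stroke at far end)
#4 →I1  (I1: I, integral causality)
#0 →J1  (J1 flow already set via bond 4)
#1 →TF1  (TF1: transformer flips bond 0)
#5 →J2  (C1 outputs effort q/C1)
#2 →J3  (J2 effort already set via bond 5)
#6 →R1  (J3: last free bond brings flow in)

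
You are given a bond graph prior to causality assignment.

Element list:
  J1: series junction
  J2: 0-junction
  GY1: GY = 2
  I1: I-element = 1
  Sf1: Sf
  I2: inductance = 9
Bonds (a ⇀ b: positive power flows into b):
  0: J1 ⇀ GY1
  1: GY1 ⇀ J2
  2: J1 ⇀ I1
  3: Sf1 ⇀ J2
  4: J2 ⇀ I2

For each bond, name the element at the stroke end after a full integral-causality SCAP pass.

β3 →Sf1  (Sf1 (Sf) sets flow on bond)
β2 →I1  (I1 outputs flow p/I1)
β0 →J1  (common-f at J1 fixed by 2)
β1 →J2  (GY1: gyrator matches bond 0)
β4 →I2  (common-e at J2 fixed by 1)

#0 |J1
#1 |J2
#2 |I1
#3 |Sf1
#4 |I2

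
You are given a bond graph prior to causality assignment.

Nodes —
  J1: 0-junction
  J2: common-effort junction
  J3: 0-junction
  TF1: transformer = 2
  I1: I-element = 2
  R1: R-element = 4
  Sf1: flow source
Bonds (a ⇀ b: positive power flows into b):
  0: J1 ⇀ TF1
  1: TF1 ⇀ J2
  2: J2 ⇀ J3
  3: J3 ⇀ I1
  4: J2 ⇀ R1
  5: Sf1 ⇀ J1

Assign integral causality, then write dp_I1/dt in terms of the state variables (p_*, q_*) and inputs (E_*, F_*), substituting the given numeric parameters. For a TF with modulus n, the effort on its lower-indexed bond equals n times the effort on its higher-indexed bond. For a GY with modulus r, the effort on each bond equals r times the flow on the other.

#5 →Sf1  (Sf1: flow source, stroke at near end)
#0 →J1  (J1: last free bond brings effort in)
#1 →TF1  (through TF1, causality passes straight; one stroke at TF1)
#3 →I1  (I1 integral (f out))
#2 →J3  (J3 needs exactly one e-in)
#4 →J2  (closing 0-jn rule on J2)

dp_I1/dt = 8*F_Sf1 - 2*p_I1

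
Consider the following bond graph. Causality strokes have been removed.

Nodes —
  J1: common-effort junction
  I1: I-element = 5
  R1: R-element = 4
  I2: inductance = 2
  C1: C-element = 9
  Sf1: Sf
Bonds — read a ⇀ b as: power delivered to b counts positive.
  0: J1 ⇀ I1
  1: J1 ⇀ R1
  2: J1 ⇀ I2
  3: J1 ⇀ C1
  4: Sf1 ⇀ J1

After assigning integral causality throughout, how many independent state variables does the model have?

3  (C1, I1, I2 all integral)

b4 |Sf1  (source Sf1 imposes f)
b0 |I1  (I1 outputs flow p/I1)
b2 |I2  (I2: I, integral causality)
b3 |J1  (C1 integral (e out))
b1 |R1  (common-e at J1 fixed by 3)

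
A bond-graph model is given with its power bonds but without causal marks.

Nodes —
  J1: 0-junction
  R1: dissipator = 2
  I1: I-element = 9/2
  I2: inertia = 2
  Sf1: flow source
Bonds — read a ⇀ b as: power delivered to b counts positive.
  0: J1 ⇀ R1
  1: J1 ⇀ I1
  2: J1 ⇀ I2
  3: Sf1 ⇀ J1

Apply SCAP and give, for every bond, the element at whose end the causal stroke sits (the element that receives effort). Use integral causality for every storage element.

bond 0 stroke at J1
bond 1 stroke at I1
bond 2 stroke at I2
bond 3 stroke at Sf1

b3 →Sf1  (Sf1: flow source, stroke at near end)
b1 →I1  (I1 integral (f out))
b2 →I2  (prefer integral on I2)
b0 →J1  (J1: last free bond brings effort in)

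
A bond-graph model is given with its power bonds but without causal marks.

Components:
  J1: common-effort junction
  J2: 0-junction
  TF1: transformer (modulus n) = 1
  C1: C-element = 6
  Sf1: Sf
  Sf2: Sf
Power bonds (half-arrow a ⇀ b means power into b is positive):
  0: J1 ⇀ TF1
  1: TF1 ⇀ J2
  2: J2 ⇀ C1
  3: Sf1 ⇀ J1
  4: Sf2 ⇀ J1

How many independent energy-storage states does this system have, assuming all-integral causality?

β3 stroke→Sf1  (Sf1: flow source, stroke at near end)
β4 stroke→Sf2  (Sf2 fixes flow; stroke at Sf2)
β0 stroke→J1  (J1: last free bond brings effort in)
β1 stroke→TF1  (TF TF1: opposite of bond 0)
β2 stroke→J2  (only one effort-in slot at J2)

1  (C1 all integral)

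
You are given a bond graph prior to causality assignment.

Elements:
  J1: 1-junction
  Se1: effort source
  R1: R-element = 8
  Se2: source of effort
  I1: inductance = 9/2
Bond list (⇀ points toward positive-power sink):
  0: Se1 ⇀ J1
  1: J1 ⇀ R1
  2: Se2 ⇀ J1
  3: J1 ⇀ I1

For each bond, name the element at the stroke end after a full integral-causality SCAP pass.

b0 stroke→J1
b1 stroke→J1
b2 stroke→J1
b3 stroke→I1

bond 0 stroke at J1  (Se1 fixes effort; stroke away)
bond 2 stroke at J1  (source Se2 imposes e)
bond 3 stroke at I1  (I1 integral (f out))
bond 1 stroke at J1  (1-jn J1 has f-setter on 3)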